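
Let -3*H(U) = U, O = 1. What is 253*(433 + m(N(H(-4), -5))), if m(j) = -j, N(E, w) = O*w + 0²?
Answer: 110814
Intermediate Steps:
H(U) = -U/3
N(E, w) = w (N(E, w) = 1*w + 0² = w + 0 = w)
253*(433 + m(N(H(-4), -5))) = 253*(433 - 1*(-5)) = 253*(433 + 5) = 253*438 = 110814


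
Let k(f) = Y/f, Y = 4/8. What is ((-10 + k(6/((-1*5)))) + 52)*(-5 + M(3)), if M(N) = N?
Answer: -499/6 ≈ -83.167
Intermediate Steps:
Y = ½ (Y = 4*(⅛) = ½ ≈ 0.50000)
k(f) = 1/(2*f)
((-10 + k(6/((-1*5)))) + 52)*(-5 + M(3)) = ((-10 + 1/(2*((6/((-1*5)))))) + 52)*(-5 + 3) = ((-10 + 1/(2*((6/(-5))))) + 52)*(-2) = ((-10 + 1/(2*((6*(-⅕))))) + 52)*(-2) = ((-10 + 1/(2*(-6/5))) + 52)*(-2) = ((-10 + (½)*(-⅚)) + 52)*(-2) = ((-10 - 5/12) + 52)*(-2) = (-125/12 + 52)*(-2) = (499/12)*(-2) = -499/6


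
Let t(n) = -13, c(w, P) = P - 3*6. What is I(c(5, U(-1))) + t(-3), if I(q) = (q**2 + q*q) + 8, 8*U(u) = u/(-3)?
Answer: 184321/288 ≈ 640.00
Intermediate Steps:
U(u) = -u/24 (U(u) = (u/(-3))/8 = (u*(-1/3))/8 = (-u/3)/8 = -u/24)
c(w, P) = -18 + P (c(w, P) = P - 18 = -18 + P)
I(q) = 8 + 2*q**2 (I(q) = (q**2 + q**2) + 8 = 2*q**2 + 8 = 8 + 2*q**2)
I(c(5, U(-1))) + t(-3) = (8 + 2*(-18 - 1/24*(-1))**2) - 13 = (8 + 2*(-18 + 1/24)**2) - 13 = (8 + 2*(-431/24)**2) - 13 = (8 + 2*(185761/576)) - 13 = (8 + 185761/288) - 13 = 188065/288 - 13 = 184321/288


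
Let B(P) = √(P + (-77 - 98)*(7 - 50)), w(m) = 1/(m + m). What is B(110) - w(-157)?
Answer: 1/314 + √7635 ≈ 87.382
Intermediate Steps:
w(m) = 1/(2*m)
B(P) = √(7525 + P) (B(P) = √(P - 175*(-43)) = √(P + 7525) = √(7525 + P))
B(110) - w(-157) = √(7525 + 110) - 1/(2*(-157)) = √7635 - (-1)/(2*157) = √7635 - 1*(-1/314) = √7635 + 1/314 = 1/314 + √7635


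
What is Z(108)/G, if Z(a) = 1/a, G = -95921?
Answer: -1/10359468 ≈ -9.6530e-8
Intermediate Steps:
Z(108)/G = 1/(108*(-95921)) = (1/108)*(-1/95921) = -1/10359468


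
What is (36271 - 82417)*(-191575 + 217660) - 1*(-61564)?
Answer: -1203656846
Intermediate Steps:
(36271 - 82417)*(-191575 + 217660) - 1*(-61564) = -46146*26085 + 61564 = -1203718410 + 61564 = -1203656846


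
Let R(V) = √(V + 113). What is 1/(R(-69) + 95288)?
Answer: 23822/2269950725 - √11/4539901450 ≈ 1.0494e-5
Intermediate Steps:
R(V) = √(113 + V)
1/(R(-69) + 95288) = 1/(√(113 - 69) + 95288) = 1/(√44 + 95288) = 1/(2*√11 + 95288) = 1/(95288 + 2*√11)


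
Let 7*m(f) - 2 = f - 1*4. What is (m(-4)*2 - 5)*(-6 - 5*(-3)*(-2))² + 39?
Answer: -60639/7 ≈ -8662.7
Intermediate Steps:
m(f) = -2/7 + f/7 (m(f) = 2/7 + (f - 1*4)/7 = 2/7 + (f - 4)/7 = 2/7 + (-4 + f)/7 = 2/7 + (-4/7 + f/7) = -2/7 + f/7)
(m(-4)*2 - 5)*(-6 - 5*(-3)*(-2))² + 39 = ((-2/7 + (⅐)*(-4))*2 - 5)*(-6 - 5*(-3)*(-2))² + 39 = ((-2/7 - 4/7)*2 - 5)*(-6 + 15*(-2))² + 39 = (-6/7*2 - 5)*(-6 - 30)² + 39 = (-12/7 - 5)*(-36)² + 39 = -47/7*1296 + 39 = -60912/7 + 39 = -60639/7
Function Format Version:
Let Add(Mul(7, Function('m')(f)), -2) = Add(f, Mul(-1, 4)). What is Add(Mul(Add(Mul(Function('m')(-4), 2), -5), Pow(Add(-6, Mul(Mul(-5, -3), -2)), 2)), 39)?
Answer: Rational(-60639, 7) ≈ -8662.7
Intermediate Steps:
Function('m')(f) = Add(Rational(-2, 7), Mul(Rational(1, 7), f)) (Function('m')(f) = Add(Rational(2, 7), Mul(Rational(1, 7), Add(f, Mul(-1, 4)))) = Add(Rational(2, 7), Mul(Rational(1, 7), Add(f, -4))) = Add(Rational(2, 7), Mul(Rational(1, 7), Add(-4, f))) = Add(Rational(2, 7), Add(Rational(-4, 7), Mul(Rational(1, 7), f))) = Add(Rational(-2, 7), Mul(Rational(1, 7), f)))
Add(Mul(Add(Mul(Function('m')(-4), 2), -5), Pow(Add(-6, Mul(Mul(-5, -3), -2)), 2)), 39) = Add(Mul(Add(Mul(Add(Rational(-2, 7), Mul(Rational(1, 7), -4)), 2), -5), Pow(Add(-6, Mul(Mul(-5, -3), -2)), 2)), 39) = Add(Mul(Add(Mul(Add(Rational(-2, 7), Rational(-4, 7)), 2), -5), Pow(Add(-6, Mul(15, -2)), 2)), 39) = Add(Mul(Add(Mul(Rational(-6, 7), 2), -5), Pow(Add(-6, -30), 2)), 39) = Add(Mul(Add(Rational(-12, 7), -5), Pow(-36, 2)), 39) = Add(Mul(Rational(-47, 7), 1296), 39) = Add(Rational(-60912, 7), 39) = Rational(-60639, 7)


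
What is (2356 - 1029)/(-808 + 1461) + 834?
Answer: 545929/653 ≈ 836.03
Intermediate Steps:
(2356 - 1029)/(-808 + 1461) + 834 = 1327/653 + 834 = 545929/653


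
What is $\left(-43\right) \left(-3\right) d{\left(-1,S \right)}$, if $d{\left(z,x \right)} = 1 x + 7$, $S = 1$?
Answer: $1032$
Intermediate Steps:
$d{\left(z,x \right)} = 7 + x$ ($d{\left(z,x \right)} = x + 7 = 7 + x$)
$\left(-43\right) \left(-3\right) d{\left(-1,S \right)} = \left(-43\right) \left(-3\right) \left(7 + 1\right) = 129 \cdot 8 = 1032$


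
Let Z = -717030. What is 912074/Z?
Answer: -456037/358515 ≈ -1.2720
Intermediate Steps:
912074/Z = 912074/(-717030) = 912074*(-1/717030) = -456037/358515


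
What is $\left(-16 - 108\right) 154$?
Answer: $-19096$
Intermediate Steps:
$\left(-16 - 108\right) 154 = \left(-124\right) 154 = -19096$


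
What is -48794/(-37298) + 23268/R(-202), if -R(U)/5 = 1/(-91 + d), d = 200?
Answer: -47297695603/93245 ≈ -5.0724e+5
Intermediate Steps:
R(U) = -5/109 (R(U) = -5/(-91 + 200) = -5/109)
-48794/(-37298) + 23268/R(-202) = -48794/(-37298) + 23268/(-5/109) = -48794*(-1/37298) + 23268*(-109/5) = 24397/18649 - 2536212/5 = -47297695603/93245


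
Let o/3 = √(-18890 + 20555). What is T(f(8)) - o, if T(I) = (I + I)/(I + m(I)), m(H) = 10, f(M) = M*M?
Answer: 64/37 - 9*√185 ≈ -120.68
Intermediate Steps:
f(M) = M²
T(I) = 2*I/(10 + I) (T(I) = (I + I)/(I + 10) = (2*I)/(10 + I) = 2*I/(10 + I))
o = 9*√185 (o = 3*√(-18890 + 20555) = 3*√1665 = 3*(3*√185) = 9*√185 ≈ 122.41)
T(f(8)) - o = 2*8²/(10 + 8²) - 9*√185 = 2*64/(10 + 64) - 9*√185 = 2*64/74 - 9*√185 = 2*64*(1/74) - 9*√185 = 64/37 - 9*√185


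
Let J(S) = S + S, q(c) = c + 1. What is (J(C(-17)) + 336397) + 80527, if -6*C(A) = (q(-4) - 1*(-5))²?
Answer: 1250768/3 ≈ 4.1692e+5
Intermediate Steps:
q(c) = 1 + c
C(A) = -⅔ (C(A) = -((1 - 4) - 1*(-5))²/6 = -(-3 + 5)²/6 = -⅙*2² = -⅙*4 = -⅔)
J(S) = 2*S
(J(C(-17)) + 336397) + 80527 = (2*(-⅔) + 336397) + 80527 = (-4/3 + 336397) + 80527 = 1009187/3 + 80527 = 1250768/3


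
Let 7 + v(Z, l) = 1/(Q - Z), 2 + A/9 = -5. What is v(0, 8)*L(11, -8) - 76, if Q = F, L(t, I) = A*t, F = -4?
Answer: 19793/4 ≈ 4948.3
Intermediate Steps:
A = -63 (A = -18 + 9*(-5) = -18 - 45 = -63)
L(t, I) = -63*t
Q = -4
v(Z, l) = -7 + 1/(-4 - Z)
v(0, 8)*L(11, -8) - 76 = ((-29 - 7*0)/(4 + 0))*(-63*11) - 76 = ((-29 + 0)/4)*(-693) - 76 = ((1/4)*(-29))*(-693) - 76 = -29/4*(-693) - 76 = 20097/4 - 76 = 19793/4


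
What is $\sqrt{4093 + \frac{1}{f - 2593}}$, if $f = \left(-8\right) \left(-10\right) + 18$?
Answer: $\frac{\sqrt{25479024830}}{2495} \approx 63.977$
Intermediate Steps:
$f = 98$ ($f = 80 + 18 = 98$)
$\sqrt{4093 + \frac{1}{f - 2593}} = \sqrt{4093 + \frac{1}{98 - 2593}} = \sqrt{4093 + \frac{1}{-2495}} = \sqrt{4093 - \frac{1}{2495}} = \sqrt{\frac{10212034}{2495}} = \frac{\sqrt{25479024830}}{2495}$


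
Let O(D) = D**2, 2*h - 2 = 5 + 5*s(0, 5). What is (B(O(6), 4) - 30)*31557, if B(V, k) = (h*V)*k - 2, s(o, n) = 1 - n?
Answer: -30547176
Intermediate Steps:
h = -13/2 (h = 1 + (5 + 5*(1 - 1*5))/2 = 1 + (5 + 5*(1 - 5))/2 = 1 + (5 + 5*(-4))/2 = 1 + (5 - 20)/2 = 1 + (1/2)*(-15) = 1 - 15/2 = -13/2 ≈ -6.5000)
B(V, k) = -2 - 13*V*k/2 (B(V, k) = (-13*V/2)*k - 2 = -13*V*k/2 - 2 = -2 - 13*V*k/2)
(B(O(6), 4) - 30)*31557 = ((-2 - 13/2*6**2*4) - 30)*31557 = ((-2 - 13/2*36*4) - 30)*31557 = ((-2 - 936) - 30)*31557 = (-938 - 30)*31557 = -968*31557 = -30547176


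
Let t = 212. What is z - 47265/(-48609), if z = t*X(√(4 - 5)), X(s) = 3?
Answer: 10320863/16203 ≈ 636.97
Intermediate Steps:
z = 636 (z = 212*3 = 636)
z - 47265/(-48609) = 636 - 47265/(-48609) = 636 - 47265*(-1/48609) = 636 + 15755/16203 = 10320863/16203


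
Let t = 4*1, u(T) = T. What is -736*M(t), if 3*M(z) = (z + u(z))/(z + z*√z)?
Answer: -1472/9 ≈ -163.56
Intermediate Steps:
t = 4
M(z) = 2*z/(3*(z + z^(3/2))) (M(z) = ((z + z)/(z + z*√z))/3 = ((2*z)/(z + z^(3/2)))/3 = (2*z/(z + z^(3/2)))/3 = 2*z/(3*(z + z^(3/2))))
-736*M(t) = -1472*4/(3*(4 + 4^(3/2))) = -1472*4/(3*(4 + 8)) = -1472*4/(3*12) = -736*2/9 = -1472/9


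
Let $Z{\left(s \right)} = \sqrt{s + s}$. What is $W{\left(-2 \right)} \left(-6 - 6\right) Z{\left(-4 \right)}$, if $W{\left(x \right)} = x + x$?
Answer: $96 i \sqrt{2} \approx 135.76 i$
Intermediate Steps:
$W{\left(x \right)} = 2 x$
$Z{\left(s \right)} = \sqrt{2} \sqrt{s}$ ($Z{\left(s \right)} = \sqrt{2 s} = \sqrt{2} \sqrt{s}$)
$W{\left(-2 \right)} \left(-6 - 6\right) Z{\left(-4 \right)} = 2 \left(-2\right) \left(-6 - 6\right) \sqrt{2} \sqrt{-4} = \left(-4\right) \left(-12\right) \sqrt{2} \cdot 2 i = 48 \cdot 2 i \sqrt{2} = 96 i \sqrt{2}$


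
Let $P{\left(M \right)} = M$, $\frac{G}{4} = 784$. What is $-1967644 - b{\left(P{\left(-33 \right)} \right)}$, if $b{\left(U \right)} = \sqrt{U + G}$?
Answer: $-1967644 - \sqrt{3103} \approx -1.9677 \cdot 10^{6}$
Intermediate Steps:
$G = 3136$ ($G = 4 \cdot 784 = 3136$)
$b{\left(U \right)} = \sqrt{3136 + U}$ ($b{\left(U \right)} = \sqrt{U + 3136} = \sqrt{3136 + U}$)
$-1967644 - b{\left(P{\left(-33 \right)} \right)} = -1967644 - \sqrt{3136 - 33} = -1967644 - \sqrt{3103}$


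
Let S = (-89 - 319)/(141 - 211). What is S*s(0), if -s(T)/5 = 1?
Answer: -204/7 ≈ -29.143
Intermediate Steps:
s(T) = -5 (s(T) = -5*1 = -5)
S = 204/35 (S = -408/(-70) = -408*(-1/70) = 204/35 ≈ 5.8286)
S*s(0) = (204/35)*(-5) = -204/7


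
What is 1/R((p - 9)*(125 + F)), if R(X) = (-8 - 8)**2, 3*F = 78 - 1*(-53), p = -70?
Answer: 1/256 ≈ 0.0039063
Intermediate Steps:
F = 131/3 (F = (78 - 1*(-53))/3 = (78 + 53)/3 = (1/3)*131 = 131/3 ≈ 43.667)
R(X) = 256 (R(X) = (-16)**2 = 256)
1/R((p - 9)*(125 + F)) = 1/256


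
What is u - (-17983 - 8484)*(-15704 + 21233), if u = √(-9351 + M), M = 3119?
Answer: 146336043 + 2*I*√1558 ≈ 1.4634e+8 + 78.943*I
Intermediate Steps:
u = 2*I*√1558 (u = √(-9351 + 3119) = √(-6232) = 2*I*√1558 ≈ 78.943*I)
u - (-17983 - 8484)*(-15704 + 21233) = 2*I*√1558 - (-17983 - 8484)*(-15704 + 21233) = 2*I*√1558 - (-26467)*5529 = 2*I*√1558 - 1*(-146336043) = 2*I*√1558 + 146336043 = 146336043 + 2*I*√1558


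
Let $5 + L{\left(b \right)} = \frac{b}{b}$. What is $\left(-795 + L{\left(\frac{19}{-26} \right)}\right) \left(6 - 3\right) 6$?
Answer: $-14382$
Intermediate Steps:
$L{\left(b \right)} = -4$ ($L{\left(b \right)} = -5 + \frac{b}{b} = -5 + 1 = -4$)
$\left(-795 + L{\left(\frac{19}{-26} \right)}\right) \left(6 - 3\right) 6 = \left(-795 - 4\right) \left(6 - 3\right) 6 = - 799 \cdot 3 \cdot 6 = \left(-799\right) 18 = -14382$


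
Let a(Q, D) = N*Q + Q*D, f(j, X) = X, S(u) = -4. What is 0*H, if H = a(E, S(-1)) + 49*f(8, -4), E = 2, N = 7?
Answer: 0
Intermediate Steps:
a(Q, D) = 7*Q + D*Q (a(Q, D) = 7*Q + Q*D = 7*Q + D*Q)
H = -190 (H = 2*(7 - 4) + 49*(-4) = 2*3 - 196 = 6 - 196 = -190)
0*H = 0*(-190) = 0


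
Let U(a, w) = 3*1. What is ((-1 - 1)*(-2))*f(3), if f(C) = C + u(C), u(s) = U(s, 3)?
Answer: 24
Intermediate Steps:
U(a, w) = 3
u(s) = 3
f(C) = 3 + C (f(C) = C + 3 = 3 + C)
((-1 - 1)*(-2))*f(3) = ((-1 - 1)*(-2))*(3 + 3) = -2*(-2)*6 = 4*6 = 24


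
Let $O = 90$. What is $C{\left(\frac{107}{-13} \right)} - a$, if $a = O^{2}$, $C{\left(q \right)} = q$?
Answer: $- \frac{105407}{13} \approx -8108.2$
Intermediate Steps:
$a = 8100$ ($a = 90^{2} = 8100$)
$C{\left(\frac{107}{-13} \right)} - a = \frac{107}{-13} - 8100 = 107 \left(- \frac{1}{13}\right) - 8100 = - \frac{107}{13} - 8100 = - \frac{105407}{13}$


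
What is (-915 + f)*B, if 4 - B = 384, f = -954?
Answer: 710220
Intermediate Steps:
B = -380 (B = 4 - 1*384 = 4 - 384 = -380)
(-915 + f)*B = (-915 - 954)*(-380) = -1869*(-380) = 710220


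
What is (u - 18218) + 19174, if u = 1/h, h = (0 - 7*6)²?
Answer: 1686385/1764 ≈ 956.00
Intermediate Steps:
h = 1764 (h = (0 - 42)² = (-42)² = 1764)
u = 1/1764 ≈ 0.00056689
(u - 18218) + 19174 = (1/1764 - 18218) + 19174 = -32136551/1764 + 19174 = 1686385/1764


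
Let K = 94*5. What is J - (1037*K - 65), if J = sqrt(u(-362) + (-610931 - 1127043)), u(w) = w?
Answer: -487325 + 4*I*sqrt(108646) ≈ -4.8733e+5 + 1318.5*I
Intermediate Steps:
K = 470
J = 4*I*sqrt(108646) (J = sqrt(-362 + (-610931 - 1127043)) = sqrt(-362 - 1737974) = sqrt(-1738336) = 4*I*sqrt(108646) ≈ 1318.5*I)
J - (1037*K - 65) = 4*I*sqrt(108646) - (1037*470 - 65) = 4*I*sqrt(108646) - (487390 - 65) = 4*I*sqrt(108646) - 1*487325 = 4*I*sqrt(108646) - 487325 = -487325 + 4*I*sqrt(108646)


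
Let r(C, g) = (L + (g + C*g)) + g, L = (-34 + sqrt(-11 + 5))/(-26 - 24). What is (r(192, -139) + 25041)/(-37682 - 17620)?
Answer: 8018/230425 + I*sqrt(6)/2765100 ≈ 0.034797 + 8.8586e-7*I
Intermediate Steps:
L = 17/25 - I*sqrt(6)/50 (L = (-34 + sqrt(-6))/(-50) = (-34 + I*sqrt(6))*(-1/50) = 17/25 - I*sqrt(6)/50 ≈ 0.68 - 0.04899*I)
r(C, g) = 17/25 + 2*g + C*g - I*sqrt(6)/50 (r(C, g) = ((17/25 - I*sqrt(6)/50) + (g + C*g)) + g = (17/25 + g + C*g - I*sqrt(6)/50) + g = 17/25 + 2*g + C*g - I*sqrt(6)/50)
(r(192, -139) + 25041)/(-37682 - 17620) = ((17/25 + 2*(-139) + 192*(-139) - I*sqrt(6)/50) + 25041)/(-37682 - 17620) = ((17/25 - 278 - 26688 - I*sqrt(6)/50) + 25041)/(-55302) = ((-674133/25 - I*sqrt(6)/50) + 25041)*(-1/55302) = (-48108/25 - I*sqrt(6)/50)*(-1/55302) = 8018/230425 + I*sqrt(6)/2765100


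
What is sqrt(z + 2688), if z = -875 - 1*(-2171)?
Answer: 4*sqrt(249) ≈ 63.119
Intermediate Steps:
z = 1296 (z = -875 + 2171 = 1296)
sqrt(z + 2688) = sqrt(1296 + 2688) = sqrt(3984) = 4*sqrt(249)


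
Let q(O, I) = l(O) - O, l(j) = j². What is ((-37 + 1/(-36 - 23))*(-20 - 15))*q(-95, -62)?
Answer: 697132800/59 ≈ 1.1816e+7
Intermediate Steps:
q(O, I) = O² - O
((-37 + 1/(-36 - 23))*(-20 - 15))*q(-95, -62) = ((-37 + 1/(-36 - 23))*(-20 - 15))*(-95*(-1 - 95)) = ((-37 + 1/(-59))*(-35))*(-95*(-96)) = ((-37 - 1/59)*(-35))*9120 = -2184/59*(-35)*9120 = (76440/59)*9120 = 697132800/59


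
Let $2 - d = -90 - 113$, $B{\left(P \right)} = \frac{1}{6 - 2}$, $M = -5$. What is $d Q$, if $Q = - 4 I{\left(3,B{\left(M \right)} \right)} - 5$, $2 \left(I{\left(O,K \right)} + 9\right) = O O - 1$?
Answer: $3075$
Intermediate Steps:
$B{\left(P \right)} = \frac{1}{4}$
$I{\left(O,K \right)} = - \frac{19}{2} + \frac{O^{2}}{2}$ ($I{\left(O,K \right)} = -9 + \frac{O O - 1}{2} = -9 + \frac{O^{2} - 1}{2} = -9 + \frac{-1 + O^{2}}{2} = -9 + \left(- \frac{1}{2} + \frac{O^{2}}{2}\right) = - \frac{19}{2} + \frac{O^{2}}{2}$)
$d = 205$ ($d = 2 - \left(-90 - 113\right) = 2 - -203 = 2 + 203 = 205$)
$Q = 15$ ($Q = - 4 \left(- \frac{19}{2} + \frac{3^{2}}{2}\right) - 5 = - 4 \left(- \frac{19}{2} + \frac{1}{2} \cdot 9\right) - 5 = - 4 \left(- \frac{19}{2} + \frac{9}{2}\right) - 5 = \left(-4\right) \left(-5\right) - 5 = 20 - 5 = 15$)
$d Q = 205 \cdot 15 = 3075$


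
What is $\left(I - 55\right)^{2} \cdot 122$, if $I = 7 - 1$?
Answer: $292922$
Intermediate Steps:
$I = 6$ ($I = 7 - 1 = 6$)
$\left(I - 55\right)^{2} \cdot 122 = \left(6 - 55\right)^{2} \cdot 122 = \left(-49\right)^{2} \cdot 122 = 2401 \cdot 122 = 292922$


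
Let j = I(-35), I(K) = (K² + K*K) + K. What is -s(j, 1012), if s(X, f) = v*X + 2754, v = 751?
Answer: -1816419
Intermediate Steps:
I(K) = K + 2*K² (I(K) = (K² + K²) + K = 2*K² + K = K + 2*K²)
j = 2415 (j = -35*(1 + 2*(-35)) = -35*(1 - 70) = -35*(-69) = 2415)
s(X, f) = 2754 + 751*X (s(X, f) = 751*X + 2754 = 2754 + 751*X)
-s(j, 1012) = -(2754 + 751*2415) = -(2754 + 1813665) = -1*1816419 = -1816419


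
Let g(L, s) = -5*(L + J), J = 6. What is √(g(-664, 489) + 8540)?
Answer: 13*√70 ≈ 108.77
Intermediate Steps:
g(L, s) = -30 - 5*L (g(L, s) = -5*(L + 6) = -5*(6 + L) = -30 - 5*L)
√(g(-664, 489) + 8540) = √((-30 - 5*(-664)) + 8540) = √((-30 + 3320) + 8540) = √(3290 + 8540) = √11830 = 13*√70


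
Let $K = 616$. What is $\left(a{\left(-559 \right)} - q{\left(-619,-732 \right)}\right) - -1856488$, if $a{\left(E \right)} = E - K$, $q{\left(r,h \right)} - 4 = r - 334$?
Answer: $1856262$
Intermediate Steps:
$q{\left(r,h \right)} = -330 + r$ ($q{\left(r,h \right)} = 4 + \left(r - 334\right) = 4 + \left(-334 + r\right) = -330 + r$)
$a{\left(E \right)} = -616 + E$ ($a{\left(E \right)} = E - 616 = -616 + E$)
$\left(a{\left(-559 \right)} - q{\left(-619,-732 \right)}\right) - -1856488 = \left(\left(-616 - 559\right) - \left(-330 - 619\right)\right) - -1856488 = \left(-1175 - -949\right) + 1856488 = \left(-1175 + 949\right) + 1856488 = -226 + 1856488 = 1856262$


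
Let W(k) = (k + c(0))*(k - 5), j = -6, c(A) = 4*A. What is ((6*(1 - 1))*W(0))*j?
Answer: 0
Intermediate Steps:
W(k) = k*(-5 + k) (W(k) = (k + 4*0)*(k - 5) = (k + 0)*(-5 + k) = k*(-5 + k))
((6*(1 - 1))*W(0))*j = ((6*(1 - 1))*(0*(-5 + 0)))*(-6) = ((6*0)*(0*(-5)))*(-6) = (0*0)*(-6) = 0*(-6) = 0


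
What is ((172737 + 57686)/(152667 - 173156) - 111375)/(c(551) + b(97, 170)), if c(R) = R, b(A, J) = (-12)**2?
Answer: -2282192798/14239855 ≈ -160.27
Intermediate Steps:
b(A, J) = 144
((172737 + 57686)/(152667 - 173156) - 111375)/(c(551) + b(97, 170)) = ((172737 + 57686)/(152667 - 173156) - 111375)/(551 + 144) = (230423/(-20489) - 111375)/695 = (230423*(-1/20489) - 111375)*(1/695) = (-230423/20489 - 111375)*(1/695) = -2282192798/20489*1/695 = -2282192798/14239855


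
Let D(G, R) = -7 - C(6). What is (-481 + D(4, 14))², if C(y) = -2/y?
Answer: 2140369/9 ≈ 2.3782e+5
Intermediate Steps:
D(G, R) = -20/3 (D(G, R) = -7 - (-2)/6 = -7 - 1*(-⅓) = -7 + ⅓ = -20/3)
(-481 + D(4, 14))² = (-481 - 20/3)² = (-1463/3)² = 2140369/9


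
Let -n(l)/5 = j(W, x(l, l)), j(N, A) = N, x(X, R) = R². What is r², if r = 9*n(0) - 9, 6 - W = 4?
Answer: 9801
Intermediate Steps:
W = 2 (W = 6 - 1*4 = 6 - 4 = 2)
n(l) = -10 (n(l) = -5*2 = -10)
r = -99 (r = 9*(-10) - 9 = -90 - 9 = -99)
r² = (-99)² = 9801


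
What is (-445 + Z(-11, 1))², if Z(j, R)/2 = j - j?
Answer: 198025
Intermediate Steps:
Z(j, R) = 0 (Z(j, R) = 2*(j - j) = 2*0 = 0)
(-445 + Z(-11, 1))² = (-445 + 0)² = (-445)² = 198025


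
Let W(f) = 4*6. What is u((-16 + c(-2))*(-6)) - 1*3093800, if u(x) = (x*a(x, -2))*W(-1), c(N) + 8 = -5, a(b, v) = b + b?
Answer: -1640552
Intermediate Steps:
a(b, v) = 2*b
c(N) = -13 (c(N) = -8 - 5 = -13)
W(f) = 24
u(x) = 48*x² (u(x) = (x*(2*x))*24 = (2*x²)*24 = 48*x²)
u((-16 + c(-2))*(-6)) - 1*3093800 = 48*((-16 - 13)*(-6))² - 1*3093800 = 48*(-29*(-6))² - 3093800 = 48*174² - 3093800 = 48*30276 - 3093800 = 1453248 - 3093800 = -1640552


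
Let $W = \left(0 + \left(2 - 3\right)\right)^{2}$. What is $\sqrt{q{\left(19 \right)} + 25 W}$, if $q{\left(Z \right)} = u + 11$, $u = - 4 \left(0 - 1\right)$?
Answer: $2 \sqrt{10} \approx 6.3246$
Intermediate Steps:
$u = 4$ ($u = \left(-4\right) \left(-1\right) = 4$)
$W = 1$ ($W = \left(0 + \left(2 - 3\right)\right)^{2} = \left(0 - 1\right)^{2} = \left(-1\right)^{2} = 1$)
$q{\left(Z \right)} = 15$ ($q{\left(Z \right)} = 4 + 11 = 15$)
$\sqrt{q{\left(19 \right)} + 25 W} = \sqrt{15 + 25 \cdot 1} = \sqrt{15 + 25} = \sqrt{40} = 2 \sqrt{10}$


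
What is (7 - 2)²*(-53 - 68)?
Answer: -3025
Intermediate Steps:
(7 - 2)²*(-53 - 68) = 5²*(-121) = 25*(-121) = -3025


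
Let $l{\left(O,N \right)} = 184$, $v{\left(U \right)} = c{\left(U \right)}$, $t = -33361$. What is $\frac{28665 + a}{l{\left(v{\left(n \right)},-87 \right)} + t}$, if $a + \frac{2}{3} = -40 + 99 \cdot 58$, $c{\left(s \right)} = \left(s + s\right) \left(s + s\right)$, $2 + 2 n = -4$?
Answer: $- \frac{103099}{99531} \approx -1.0358$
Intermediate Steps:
$n = -3$ ($n = -1 + \frac{1}{2} \left(-4\right) = -1 - 2 = -3$)
$c{\left(s \right)} = 4 s^{2}$ ($c{\left(s \right)} = 2 s 2 s = 4 s^{2}$)
$v{\left(U \right)} = 4 U^{2}$
$a = \frac{17104}{3}$ ($a = - \frac{2}{3} + \left(-40 + 99 \cdot 58\right) = - \frac{2}{3} + \left(-40 + 5742\right) = - \frac{2}{3} + 5702 = \frac{17104}{3} \approx 5701.3$)
$\frac{28665 + a}{l{\left(v{\left(n \right)},-87 \right)} + t} = \frac{28665 + \frac{17104}{3}}{184 - 33361} = \frac{103099}{3 \left(-33177\right)} = \frac{103099}{3} \left(- \frac{1}{33177}\right) = - \frac{103099}{99531}$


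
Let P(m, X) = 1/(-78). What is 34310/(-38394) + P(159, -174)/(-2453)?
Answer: -1094105191/1224346266 ≈ -0.89362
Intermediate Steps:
P(m, X) = -1/78
34310/(-38394) + P(159, -174)/(-2453) = 34310/(-38394) - 1/78/(-2453) = 34310*(-1/38394) - 1/78*(-1/2453) = -17155/19197 + 1/191334 = -1094105191/1224346266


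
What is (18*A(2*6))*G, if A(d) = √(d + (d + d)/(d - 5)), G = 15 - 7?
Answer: 864*√21/7 ≈ 565.62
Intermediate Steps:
G = 8
A(d) = √(d + 2*d/(-5 + d)) (A(d) = √(d + (2*d)/(-5 + d)) = √(d + 2*d/(-5 + d)))
(18*A(2*6))*G = (18*√((2*6)*(-3 + 2*6)/(-5 + 2*6)))*8 = (18*√(12*(-3 + 12)/(-5 + 12)))*8 = (18*√(12*9/7))*8 = (18*√(12*(⅐)*9))*8 = (18*√(108/7))*8 = (18*(6*√21/7))*8 = (108*√21/7)*8 = 864*√21/7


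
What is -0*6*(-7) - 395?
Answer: -395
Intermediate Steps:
-0*6*(-7) - 395 = -2*0*(-7) - 395 = 0*(-7) - 395 = 0 - 395 = -395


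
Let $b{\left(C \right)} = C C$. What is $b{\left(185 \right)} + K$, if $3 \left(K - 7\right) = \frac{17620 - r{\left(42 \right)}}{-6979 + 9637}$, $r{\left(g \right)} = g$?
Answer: $\frac{136491773}{3987} \approx 34234.0$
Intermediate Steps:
$b{\left(C \right)} = C^{2}$
$K = \frac{36698}{3987}$ ($K = 7 + \frac{\left(17620 - 42\right) \frac{1}{-6979 + 9637}}{3} = 7 + \frac{\left(17620 - 42\right) \frac{1}{2658}}{3} = 7 + \frac{17578 \cdot \frac{1}{2658}}{3} = 7 + \frac{1}{3} \cdot \frac{8789}{1329} = 7 + \frac{8789}{3987} = \frac{36698}{3987} \approx 9.2044$)
$b{\left(185 \right)} + K = 185^{2} + \frac{36698}{3987} = 34225 + \frac{36698}{3987} = \frac{136491773}{3987}$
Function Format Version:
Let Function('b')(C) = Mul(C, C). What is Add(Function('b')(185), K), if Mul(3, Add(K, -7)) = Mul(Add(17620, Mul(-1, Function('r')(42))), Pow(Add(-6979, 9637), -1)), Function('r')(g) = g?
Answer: Rational(136491773, 3987) ≈ 34234.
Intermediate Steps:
Function('b')(C) = Pow(C, 2)
K = Rational(36698, 3987) (K = Add(7, Mul(Rational(1, 3), Mul(Add(17620, Mul(-1, 42)), Pow(Add(-6979, 9637), -1)))) = Add(7, Mul(Rational(1, 3), Mul(Add(17620, -42), Pow(2658, -1)))) = Add(7, Mul(Rational(1, 3), Mul(17578, Rational(1, 2658)))) = Add(7, Mul(Rational(1, 3), Rational(8789, 1329))) = Add(7, Rational(8789, 3987)) = Rational(36698, 3987) ≈ 9.2044)
Add(Function('b')(185), K) = Add(Pow(185, 2), Rational(36698, 3987)) = Add(34225, Rational(36698, 3987)) = Rational(136491773, 3987)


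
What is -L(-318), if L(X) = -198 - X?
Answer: -120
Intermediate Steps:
-L(-318) = -(-198 - 1*(-318)) = -(-198 + 318) = -1*120 = -120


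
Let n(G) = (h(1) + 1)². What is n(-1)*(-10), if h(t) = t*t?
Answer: -40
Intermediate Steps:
h(t) = t²
n(G) = 4 (n(G) = (1² + 1)² = (1 + 1)² = 2² = 4)
n(-1)*(-10) = 4*(-10) = -40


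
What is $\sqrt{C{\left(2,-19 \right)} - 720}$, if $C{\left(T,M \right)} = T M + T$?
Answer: $6 i \sqrt{21} \approx 27.495 i$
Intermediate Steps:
$C{\left(T,M \right)} = T + M T$ ($C{\left(T,M \right)} = M T + T = T + M T$)
$\sqrt{C{\left(2,-19 \right)} - 720} = \sqrt{2 \left(1 - 19\right) - 720} = \sqrt{2 \left(-18\right) - 720} = \sqrt{-36 - 720} = \sqrt{-756} = 6 i \sqrt{21}$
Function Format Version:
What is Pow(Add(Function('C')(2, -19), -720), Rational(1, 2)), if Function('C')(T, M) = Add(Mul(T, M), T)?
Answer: Mul(6, I, Pow(21, Rational(1, 2))) ≈ Mul(27.495, I)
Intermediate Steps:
Function('C')(T, M) = Add(T, Mul(M, T)) (Function('C')(T, M) = Add(Mul(M, T), T) = Add(T, Mul(M, T)))
Pow(Add(Function('C')(2, -19), -720), Rational(1, 2)) = Pow(Add(Mul(2, Add(1, -19)), -720), Rational(1, 2)) = Pow(Add(Mul(2, -18), -720), Rational(1, 2)) = Pow(Add(-36, -720), Rational(1, 2)) = Pow(-756, Rational(1, 2)) = Mul(6, I, Pow(21, Rational(1, 2)))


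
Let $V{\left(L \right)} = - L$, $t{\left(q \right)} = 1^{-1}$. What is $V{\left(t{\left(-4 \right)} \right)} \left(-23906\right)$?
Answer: $23906$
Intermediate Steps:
$t{\left(q \right)} = 1$
$V{\left(t{\left(-4 \right)} \right)} \left(-23906\right) = \left(-1\right) 1 \left(-23906\right) = \left(-1\right) \left(-23906\right) = 23906$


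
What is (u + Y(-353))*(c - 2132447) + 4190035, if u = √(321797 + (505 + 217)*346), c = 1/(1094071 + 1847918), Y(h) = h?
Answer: 2226920409709561/2941989 - 6273635617082*√571609/2941989 ≈ -8.5529e+8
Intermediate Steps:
c = 1/2941989 ≈ 3.3991e-7
u = √571609 (u = √(321797 + 722*346) = √(321797 + 249812) = √571609 ≈ 756.05)
(u + Y(-353))*(c - 2132447) + 4190035 = (√571609 - 353)*(1/2941989 - 2132447) + 4190035 = (-353 + √571609)*(-6273635617082/2941989) + 4190035 = (2214593372829946/2941989 - 6273635617082*√571609/2941989) + 4190035 = 2226920409709561/2941989 - 6273635617082*√571609/2941989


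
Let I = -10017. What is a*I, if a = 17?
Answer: -170289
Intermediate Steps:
a*I = 17*(-10017) = -170289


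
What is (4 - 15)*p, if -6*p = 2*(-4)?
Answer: -44/3 ≈ -14.667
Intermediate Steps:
p = 4/3 (p = -(-4)/3 = -⅙*(-8) = 4/3 ≈ 1.3333)
(4 - 15)*p = (4 - 15)*(4/3) = -11*4/3 = -44/3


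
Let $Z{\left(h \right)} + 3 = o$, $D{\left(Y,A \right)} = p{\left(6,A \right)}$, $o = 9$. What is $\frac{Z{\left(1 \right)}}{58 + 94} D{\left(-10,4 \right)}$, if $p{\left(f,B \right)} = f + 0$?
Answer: $\frac{9}{38} \approx 0.23684$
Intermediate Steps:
$p{\left(f,B \right)} = f$
$D{\left(Y,A \right)} = 6$
$Z{\left(h \right)} = 6$ ($Z{\left(h \right)} = -3 + 9 = 6$)
$\frac{Z{\left(1 \right)}}{58 + 94} D{\left(-10,4 \right)} = \frac{6}{58 + 94} \cdot 6 = \frac{6}{152} \cdot 6 = 6 \cdot \frac{1}{152} \cdot 6 = \frac{3}{76} \cdot 6 = \frac{9}{38}$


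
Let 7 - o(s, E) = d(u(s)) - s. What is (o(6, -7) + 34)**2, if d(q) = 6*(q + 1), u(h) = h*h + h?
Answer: 44521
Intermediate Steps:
u(h) = h + h**2 (u(h) = h**2 + h = h + h**2)
d(q) = 6 + 6*q (d(q) = 6*(1 + q) = 6 + 6*q)
o(s, E) = 1 + s - 6*s*(1 + s) (o(s, E) = 7 - ((6 + 6*(s*(1 + s))) - s) = 7 - ((6 + 6*s*(1 + s)) - s) = 7 - (6 - s + 6*s*(1 + s)) = 7 + (-6 + s - 6*s*(1 + s)) = 1 + s - 6*s*(1 + s))
(o(6, -7) + 34)**2 = ((1 + 6 - 6*6*(1 + 6)) + 34)**2 = ((1 + 6 - 6*6*7) + 34)**2 = ((1 + 6 - 252) + 34)**2 = (-245 + 34)**2 = (-211)**2 = 44521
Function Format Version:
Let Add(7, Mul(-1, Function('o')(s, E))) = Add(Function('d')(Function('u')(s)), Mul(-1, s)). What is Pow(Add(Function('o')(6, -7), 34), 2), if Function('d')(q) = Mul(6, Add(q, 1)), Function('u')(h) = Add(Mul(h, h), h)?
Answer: 44521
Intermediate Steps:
Function('u')(h) = Add(h, Pow(h, 2)) (Function('u')(h) = Add(Pow(h, 2), h) = Add(h, Pow(h, 2)))
Function('d')(q) = Add(6, Mul(6, q)) (Function('d')(q) = Mul(6, Add(1, q)) = Add(6, Mul(6, q)))
Function('o')(s, E) = Add(1, s, Mul(-6, s, Add(1, s))) (Function('o')(s, E) = Add(7, Mul(-1, Add(Add(6, Mul(6, Mul(s, Add(1, s)))), Mul(-1, s)))) = Add(7, Mul(-1, Add(Add(6, Mul(6, s, Add(1, s))), Mul(-1, s)))) = Add(7, Mul(-1, Add(6, Mul(-1, s), Mul(6, s, Add(1, s))))) = Add(7, Add(-6, s, Mul(-6, s, Add(1, s)))) = Add(1, s, Mul(-6, s, Add(1, s))))
Pow(Add(Function('o')(6, -7), 34), 2) = Pow(Add(Add(1, 6, Mul(-6, 6, Add(1, 6))), 34), 2) = Pow(Add(Add(1, 6, Mul(-6, 6, 7)), 34), 2) = Pow(Add(Add(1, 6, -252), 34), 2) = Pow(Add(-245, 34), 2) = Pow(-211, 2) = 44521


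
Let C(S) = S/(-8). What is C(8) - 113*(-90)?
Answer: 10169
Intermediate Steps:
C(S) = -S/8 (C(S) = S*(-1/8) = -S/8)
C(8) - 113*(-90) = -1/8*8 - 113*(-90) = -1 + 10170 = 10169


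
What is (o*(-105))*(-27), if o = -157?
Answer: -445095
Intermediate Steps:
(o*(-105))*(-27) = -157*(-105)*(-27) = 16485*(-27) = -445095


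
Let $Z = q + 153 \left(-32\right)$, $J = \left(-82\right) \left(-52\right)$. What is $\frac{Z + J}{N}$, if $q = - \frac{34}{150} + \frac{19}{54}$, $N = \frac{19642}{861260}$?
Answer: $- \frac{36734073953}{1325835} \approx -27706.0$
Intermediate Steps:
$N = \frac{9821}{430630}$ ($N = 19642 \cdot \frac{1}{861260} = \frac{9821}{430630} \approx 0.022806$)
$q = \frac{169}{1350}$ ($q = \left(-34\right) \frac{1}{150} + 19 \cdot \frac{1}{54} = - \frac{17}{75} + \frac{19}{54} = \frac{169}{1350} \approx 0.12519$)
$J = 4264$
$Z = - \frac{6609431}{1350}$ ($Z = \frac{169}{1350} + 153 \left(-32\right) = \frac{169}{1350} - 4896 = - \frac{6609431}{1350} \approx -4895.9$)
$\frac{Z + J}{N} = \frac{- \frac{6609431}{1350} + 4264}{\frac{9821}{430630}} = \left(- \frac{853031}{1350}\right) \frac{430630}{9821} = - \frac{36734073953}{1325835}$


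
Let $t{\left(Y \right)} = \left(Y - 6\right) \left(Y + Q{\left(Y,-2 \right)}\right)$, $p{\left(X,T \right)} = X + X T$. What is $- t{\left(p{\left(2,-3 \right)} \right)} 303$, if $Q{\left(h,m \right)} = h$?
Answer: $-24240$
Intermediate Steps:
$p{\left(X,T \right)} = X + T X$
$t{\left(Y \right)} = 2 Y \left(-6 + Y\right)$ ($t{\left(Y \right)} = \left(Y - 6\right) \left(Y + Y\right) = \left(-6 + Y\right) 2 Y = 2 Y \left(-6 + Y\right)$)
$- t{\left(p{\left(2,-3 \right)} \right)} 303 = - 2 \cdot 2 \left(1 - 3\right) \left(-6 + 2 \left(1 - 3\right)\right) 303 = - 2 \cdot 2 \left(-2\right) \left(-6 + 2 \left(-2\right)\right) 303 = - 2 \left(-4\right) \left(-6 - 4\right) 303 = - 2 \left(-4\right) \left(-10\right) 303 = - 80 \cdot 303 = \left(-1\right) 24240 = -24240$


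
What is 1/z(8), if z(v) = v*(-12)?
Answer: -1/96 ≈ -0.010417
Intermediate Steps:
z(v) = -12*v
1/z(8) = 1/(-12*8) = 1/(-96) = -1/96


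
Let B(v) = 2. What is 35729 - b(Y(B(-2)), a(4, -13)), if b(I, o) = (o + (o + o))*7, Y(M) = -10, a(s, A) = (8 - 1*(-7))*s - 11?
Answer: 34700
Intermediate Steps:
a(s, A) = -11 + 15*s (a(s, A) = (8 + 7)*s - 11 = 15*s - 11 = -11 + 15*s)
b(I, o) = 21*o (b(I, o) = (o + 2*o)*7 = (3*o)*7 = 21*o)
35729 - b(Y(B(-2)), a(4, -13)) = 35729 - 21*(-11 + 15*4) = 35729 - 21*(-11 + 60) = 35729 - 21*49 = 35729 - 1*1029 = 35729 - 1029 = 34700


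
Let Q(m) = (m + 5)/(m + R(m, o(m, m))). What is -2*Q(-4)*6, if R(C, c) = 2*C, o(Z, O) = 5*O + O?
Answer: 1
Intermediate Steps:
o(Z, O) = 6*O
Q(m) = (5 + m)/(3*m) (Q(m) = (m + 5)/(m + 2*m) = (5 + m)/((3*m)) = (5 + m)*(1/(3*m)) = (5 + m)/(3*m))
-2*Q(-4)*6 = -2*(5 - 4)/(3*(-4))*6 = -2*(-1)/(3*4)*6 = -2*(-1/12)*6 = (1/6)*6 = 1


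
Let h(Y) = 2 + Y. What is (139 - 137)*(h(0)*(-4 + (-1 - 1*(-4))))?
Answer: -4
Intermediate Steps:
(139 - 137)*(h(0)*(-4 + (-1 - 1*(-4)))) = (139 - 137)*((2 + 0)*(-4 + (-1 - 1*(-4)))) = 2*(2*(-4 + (-1 + 4))) = 2*(2*(-4 + 3)) = 2*(2*(-1)) = 2*(-2) = -4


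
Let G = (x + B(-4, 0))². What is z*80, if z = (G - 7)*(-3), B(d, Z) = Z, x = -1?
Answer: 1440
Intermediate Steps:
G = 1 (G = (-1 + 0)² = (-1)² = 1)
z = 18 (z = (1 - 7)*(-3) = -6*(-3) = 18)
z*80 = 18*80 = 1440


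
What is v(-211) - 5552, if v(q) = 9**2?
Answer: -5471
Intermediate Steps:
v(q) = 81
v(-211) - 5552 = 81 - 5552 = -5471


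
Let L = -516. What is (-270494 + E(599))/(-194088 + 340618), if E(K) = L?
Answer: -27101/14653 ≈ -1.8495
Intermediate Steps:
E(K) = -516
(-270494 + E(599))/(-194088 + 340618) = (-270494 - 516)/(-194088 + 340618) = -271010/146530 = -271010*1/146530 = -27101/14653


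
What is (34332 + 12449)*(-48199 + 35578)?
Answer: -590423001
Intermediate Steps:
(34332 + 12449)*(-48199 + 35578) = 46781*(-12621) = -590423001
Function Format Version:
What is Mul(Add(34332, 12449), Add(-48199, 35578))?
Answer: -590423001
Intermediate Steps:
Mul(Add(34332, 12449), Add(-48199, 35578)) = Mul(46781, -12621) = -590423001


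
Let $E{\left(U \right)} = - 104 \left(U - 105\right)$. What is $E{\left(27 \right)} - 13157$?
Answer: $-5045$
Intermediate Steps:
$E{\left(U \right)} = 10920 - 104 U$ ($E{\left(U \right)} = - 104 \left(-105 + U\right) = 10920 - 104 U$)
$E{\left(27 \right)} - 13157 = \left(10920 - 2808\right) - 13157 = 8112 - 13157 = -5045$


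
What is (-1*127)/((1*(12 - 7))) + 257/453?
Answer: -56246/2265 ≈ -24.833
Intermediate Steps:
(-1*127)/((1*(12 - 7))) + 257/453 = -127/(1*5) + 257*(1/453) = -127/5 + 257/453 = -56246/2265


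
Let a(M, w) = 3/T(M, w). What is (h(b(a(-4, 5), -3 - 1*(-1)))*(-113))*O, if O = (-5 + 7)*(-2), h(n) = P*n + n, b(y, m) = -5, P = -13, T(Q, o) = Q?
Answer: 27120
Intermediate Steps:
a(M, w) = 3/M
h(n) = -12*n (h(n) = -13*n + n = -12*n)
O = -4 (O = 2*(-2) = -4)
(h(b(a(-4, 5), -3 - 1*(-1)))*(-113))*O = (-12*(-5)*(-113))*(-4) = (60*(-113))*(-4) = -6780*(-4) = 27120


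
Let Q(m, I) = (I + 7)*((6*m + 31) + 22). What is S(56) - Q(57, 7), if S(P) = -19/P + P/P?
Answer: -309643/56 ≈ -5529.3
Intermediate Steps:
Q(m, I) = (7 + I)*(53 + 6*m) (Q(m, I) = (7 + I)*((31 + 6*m) + 22) = (7 + I)*(53 + 6*m))
S(P) = 1 - 19/P (S(P) = -19/P + 1 = 1 - 19/P)
S(56) - Q(57, 7) = (-19 + 56)/56 - (371 + 42*57 + 53*7 + 6*7*57) = (1/56)*37 - (371 + 2394 + 371 + 2394) = 37/56 - 1*5530 = 37/56 - 5530 = -309643/56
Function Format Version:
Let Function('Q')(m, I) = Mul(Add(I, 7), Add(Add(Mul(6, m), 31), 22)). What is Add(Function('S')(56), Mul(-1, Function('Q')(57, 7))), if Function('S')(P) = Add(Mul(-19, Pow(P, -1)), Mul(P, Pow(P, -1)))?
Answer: Rational(-309643, 56) ≈ -5529.3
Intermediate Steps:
Function('Q')(m, I) = Mul(Add(7, I), Add(53, Mul(6, m))) (Function('Q')(m, I) = Mul(Add(7, I), Add(Add(31, Mul(6, m)), 22)) = Mul(Add(7, I), Add(53, Mul(6, m))))
Function('S')(P) = Add(1, Mul(-19, Pow(P, -1))) (Function('S')(P) = Add(Mul(-19, Pow(P, -1)), 1) = Add(1, Mul(-19, Pow(P, -1))))
Add(Function('S')(56), Mul(-1, Function('Q')(57, 7))) = Add(Mul(Pow(56, -1), Add(-19, 56)), Mul(-1, Add(371, Mul(42, 57), Mul(53, 7), Mul(6, 7, 57)))) = Add(Mul(Rational(1, 56), 37), Mul(-1, Add(371, 2394, 371, 2394))) = Add(Rational(37, 56), Mul(-1, 5530)) = Add(Rational(37, 56), -5530) = Rational(-309643, 56)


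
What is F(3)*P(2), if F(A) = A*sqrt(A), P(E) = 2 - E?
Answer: 0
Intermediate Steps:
F(A) = A**(3/2)
F(3)*P(2) = 3**(3/2)*(2 - 1*2) = (3*sqrt(3))*(2 - 2) = (3*sqrt(3))*0 = 0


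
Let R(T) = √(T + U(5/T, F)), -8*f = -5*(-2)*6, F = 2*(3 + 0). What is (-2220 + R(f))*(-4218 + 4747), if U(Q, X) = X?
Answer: -1174380 + 529*I*√6/2 ≈ -1.1744e+6 + 647.89*I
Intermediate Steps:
F = 6 (F = 2*3 = 6)
f = -15/2 (f = -(-5*(-2))*6/8 = -5*6/4 = -⅛*60 = -15/2 ≈ -7.5000)
R(T) = √(6 + T) (R(T) = √(T + 6) = √(6 + T))
(-2220 + R(f))*(-4218 + 4747) = (-2220 + √(6 - 15/2))*(-4218 + 4747) = (-2220 + √(-3/2))*529 = (-2220 + I*√6/2)*529 = -1174380 + 529*I*√6/2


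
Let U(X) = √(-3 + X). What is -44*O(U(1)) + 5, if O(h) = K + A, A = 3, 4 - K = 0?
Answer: -303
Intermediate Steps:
K = 4 (K = 4 - 1*0 = 4 + 0 = 4)
O(h) = 7 (O(h) = 4 + 3 = 7)
-44*O(U(1)) + 5 = -44*7 + 5 = -308 + 5 = -303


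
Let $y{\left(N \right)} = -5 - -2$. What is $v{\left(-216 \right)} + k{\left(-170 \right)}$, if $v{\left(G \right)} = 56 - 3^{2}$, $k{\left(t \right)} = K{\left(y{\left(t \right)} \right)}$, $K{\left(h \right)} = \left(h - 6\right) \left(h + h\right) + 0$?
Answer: $101$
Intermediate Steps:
$y{\left(N \right)} = -3$ ($y{\left(N \right)} = -5 + 2 = -3$)
$K{\left(h \right)} = 2 h \left(-6 + h\right)$ ($K{\left(h \right)} = \left(-6 + h\right) 2 h + 0 = 2 h \left(-6 + h\right) + 0 = 2 h \left(-6 + h\right)$)
$k{\left(t \right)} = 54$ ($k{\left(t \right)} = 2 \left(-3\right) \left(-6 - 3\right) = 2 \left(-3\right) \left(-9\right) = 54$)
$v{\left(G \right)} = 47$ ($v{\left(G \right)} = 56 - 9 = 47$)
$v{\left(-216 \right)} + k{\left(-170 \right)} = 47 + 54 = 101$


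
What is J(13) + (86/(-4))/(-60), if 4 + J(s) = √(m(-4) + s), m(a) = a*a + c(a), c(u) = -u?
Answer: -437/120 + √33 ≈ 2.1029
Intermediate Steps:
m(a) = a² - a (m(a) = a*a - a = a² - a)
J(s) = -4 + √(20 + s) (J(s) = -4 + √(-4*(-1 - 4) + s) = -4 + √(-4*(-5) + s) = -4 + √(20 + s))
J(13) + (86/(-4))/(-60) = (-4 + √(20 + 13)) + (86/(-4))/(-60) = (-4 + √33) - 43*(-1)/(30*4) = (-4 + √33) - 1/60*(-43/2) = (-4 + √33) + 43/120 = -437/120 + √33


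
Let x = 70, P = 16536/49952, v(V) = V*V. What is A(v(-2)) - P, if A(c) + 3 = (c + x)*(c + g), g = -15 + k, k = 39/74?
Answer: -4859899/6244 ≈ -778.33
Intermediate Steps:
v(V) = V²
P = 2067/6244 (P = 16536*(1/49952) = 2067/6244 ≈ 0.33104)
k = 39/74 (k = 39*(1/74) = 39/74 ≈ 0.52703)
g = -1071/74 (g = -15 + 39/74 = -1071/74 ≈ -14.473)
A(c) = -3 + (70 + c)*(-1071/74 + c) (A(c) = -3 + (c + 70)*(c - 1071/74) = -3 + (70 + c)*(-1071/74 + c))
A(v(-2)) - P = (-37596/37 + ((-2)²)² + (4109/74)*(-2)²) - 1*2067/6244 = (-37596/37 + 4² + (4109/74)*4) - 2067/6244 = (-37596/37 + 16 + 8218/37) - 2067/6244 = -778 - 2067/6244 = -4859899/6244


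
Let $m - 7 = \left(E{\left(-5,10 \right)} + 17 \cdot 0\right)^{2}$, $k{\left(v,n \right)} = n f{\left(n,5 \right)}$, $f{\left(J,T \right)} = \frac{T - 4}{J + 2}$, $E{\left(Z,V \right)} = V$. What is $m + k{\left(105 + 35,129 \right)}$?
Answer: $\frac{14146}{131} \approx 107.98$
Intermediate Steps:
$f{\left(J,T \right)} = \frac{-4 + T}{2 + J}$
$k{\left(v,n \right)} = \frac{n}{2 + n}$ ($k{\left(v,n \right)} = n \frac{-4 + 5}{2 + n} = n \frac{1}{2 + n} 1 = \frac{n}{2 + n}$)
$m = 107$ ($m = 7 + \left(10 + 17 \cdot 0\right)^{2} = 7 + \left(10 + 0\right)^{2} = 7 + 10^{2} = 7 + 100 = 107$)
$m + k{\left(105 + 35,129 \right)} = 107 + \frac{129}{2 + 129} = 107 + \frac{129}{131} = \frac{14146}{131}$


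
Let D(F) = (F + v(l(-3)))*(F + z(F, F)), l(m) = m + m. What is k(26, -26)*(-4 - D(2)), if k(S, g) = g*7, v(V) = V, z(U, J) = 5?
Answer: -4368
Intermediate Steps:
l(m) = 2*m
D(F) = (-6 + F)*(5 + F) (D(F) = (F + 2*(-3))*(F + 5) = (F - 6)*(5 + F) = (-6 + F)*(5 + F))
k(S, g) = 7*g
k(26, -26)*(-4 - D(2)) = (7*(-26))*(-4 - (-30 + 2² - 1*2)) = -182*(-4 - (-30 + 4 - 2)) = -182*(-4 - 1*(-28)) = -182*(-4 + 28) = -182*24 = -4368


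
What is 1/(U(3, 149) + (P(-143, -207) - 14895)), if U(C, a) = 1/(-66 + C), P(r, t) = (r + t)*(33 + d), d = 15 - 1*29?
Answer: -63/1357336 ≈ -4.6414e-5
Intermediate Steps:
d = -14 (d = 15 - 29 = -14)
P(r, t) = 19*r + 19*t (P(r, t) = (r + t)*(33 - 14) = (r + t)*19 = 19*r + 19*t)
1/(U(3, 149) + (P(-143, -207) - 14895)) = 1/(1/(-66 + 3) + ((19*(-143) + 19*(-207)) - 14895)) = 1/(1/(-63) + ((-2717 - 3933) - 14895)) = 1/(-1/63 + (-6650 - 14895)) = 1/(-1/63 - 21545) = 1/(-1357336/63) = -63/1357336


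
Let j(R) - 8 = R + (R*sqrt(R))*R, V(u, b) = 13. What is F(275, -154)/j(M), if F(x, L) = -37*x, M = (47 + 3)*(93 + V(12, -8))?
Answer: 13502225/1045488732492956284 - 178634843750*sqrt(53)/261372183123239071 ≈ -4.9756e-6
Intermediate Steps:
M = 5300 (M = (47 + 3)*(93 + 13) = 50*106 = 5300)
j(R) = 8 + R + R**(5/2) (j(R) = 8 + (R + (R*sqrt(R))*R) = 8 + (R + R**(3/2)*R) = 8 + (R + R**(5/2)) = 8 + R + R**(5/2))
F(275, -154)/j(M) = (-37*275)/(8 + 5300 + 5300**(5/2)) = -10175/(8 + 5300 + 280900000*sqrt(53)) = -10175/(5308 + 280900000*sqrt(53))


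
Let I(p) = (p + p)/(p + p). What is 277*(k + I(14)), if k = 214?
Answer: 59555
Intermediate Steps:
I(p) = 1 (I(p) = (2*p)/((2*p)) = (2*p)*(1/(2*p)) = 1)
277*(k + I(14)) = 277*(214 + 1) = 277*215 = 59555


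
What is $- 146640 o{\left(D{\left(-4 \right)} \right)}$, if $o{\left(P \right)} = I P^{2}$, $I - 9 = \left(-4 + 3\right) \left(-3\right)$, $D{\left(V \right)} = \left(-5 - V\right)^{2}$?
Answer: $-1759680$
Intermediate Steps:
$I = 12$ ($I = 9 + \left(-4 + 3\right) \left(-3\right) = 9 - -3 = 9 + 3 = 12$)
$o{\left(P \right)} = 12 P^{2}$
$- 146640 o{\left(D{\left(-4 \right)} \right)} = - 146640 \cdot 12 \left(\left(5 - 4\right)^{2}\right)^{2} = - 146640 \cdot 12 \left(1^{2}\right)^{2} = - 146640 \cdot 12 \cdot 1^{2} = - 146640 \cdot 12 \cdot 1 = \left(-146640\right) 12 = -1759680$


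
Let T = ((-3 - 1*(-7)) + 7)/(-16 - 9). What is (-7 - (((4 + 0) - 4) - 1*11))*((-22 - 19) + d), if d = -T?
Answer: -4056/25 ≈ -162.24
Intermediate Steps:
T = -11/25 (T = ((-3 + 7) + 7)/(-25) = (4 + 7)*(-1/25) = 11*(-1/25) = -11/25 ≈ -0.44000)
d = 11/25 (d = -1*(-11/25) = 11/25 ≈ 0.44000)
(-7 - (((4 + 0) - 4) - 1*11))*((-22 - 19) + d) = (-7 - (((4 + 0) - 4) - 1*11))*((-22 - 19) + 11/25) = (-7 - ((4 - 4) - 11))*(-41 + 11/25) = (-7 - (0 - 11))*(-1014/25) = (-7 - 1*(-11))*(-1014/25) = (-7 + 11)*(-1014/25) = 4*(-1014/25) = -4056/25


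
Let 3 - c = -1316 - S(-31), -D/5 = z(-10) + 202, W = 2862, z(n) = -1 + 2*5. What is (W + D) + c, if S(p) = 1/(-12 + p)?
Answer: 134417/43 ≈ 3126.0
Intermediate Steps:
z(n) = 9 (z(n) = -1 + 10 = 9)
D = -1055 (D = -5*(9 + 202) = -5*211 = -1055)
c = 56716/43 (c = 3 - (-1316 - 1/(-12 - 31)) = 3 - (-1316 - 1/(-43)) = 3 - (-1316 - 1*(-1/43)) = 3 - (-1316 + 1/43) = 3 - 1*(-56587/43) = 3 + 56587/43 = 56716/43 ≈ 1319.0)
(W + D) + c = (2862 - 1055) + 56716/43 = 1807 + 56716/43 = 134417/43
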